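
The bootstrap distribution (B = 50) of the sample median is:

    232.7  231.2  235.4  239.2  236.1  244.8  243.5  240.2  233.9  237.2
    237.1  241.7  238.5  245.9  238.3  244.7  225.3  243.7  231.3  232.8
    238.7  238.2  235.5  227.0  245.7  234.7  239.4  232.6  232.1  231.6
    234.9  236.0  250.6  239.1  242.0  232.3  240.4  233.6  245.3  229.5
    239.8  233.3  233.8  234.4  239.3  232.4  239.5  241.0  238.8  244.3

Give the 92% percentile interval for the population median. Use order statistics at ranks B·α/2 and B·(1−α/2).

(227.0, 245.7)

Sorted replicates: 225.3, 227.0, 229.5, 231.2, 231.3, 231.6, 232.1, 232.3, 232.4, 232.6, 232.7, 232.8, 233.3, 233.6, 233.8, 233.9, 234.4, 234.7, 234.9, 235.4, 235.5, 236.0, 236.1, 237.1, 237.2, 238.2, 238.3, 238.5, 238.7, 238.8, 239.1, 239.2, 239.3, 239.4, 239.5, 239.8, 240.2, 240.4, 241.0, 241.7, 242.0, 243.5, 243.7, 244.3, 244.7, 244.8, 245.3, 245.7, 245.9, 250.6
α = 0.08; lower rank = 50 × 0.040 = 2; upper rank = 50 × 0.960 = 48.
The 2nd smallest replicate is 227.0; the 48th is 245.7.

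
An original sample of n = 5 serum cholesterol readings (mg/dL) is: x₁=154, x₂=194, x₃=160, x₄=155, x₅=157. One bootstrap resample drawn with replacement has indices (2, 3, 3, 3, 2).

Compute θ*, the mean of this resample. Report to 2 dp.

θ* = 173.60

Resample values: 194, 160, 160, 160, 194.
Mean = (194 + 160 + 160 + 160 + 194) / 5 = 868.0 / 5 = 173.60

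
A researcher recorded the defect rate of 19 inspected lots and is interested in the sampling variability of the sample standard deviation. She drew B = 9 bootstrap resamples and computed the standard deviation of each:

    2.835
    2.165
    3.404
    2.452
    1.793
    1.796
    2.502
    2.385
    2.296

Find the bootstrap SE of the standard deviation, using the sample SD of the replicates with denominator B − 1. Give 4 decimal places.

Bootstrap SE is the standard deviation of the 9 replicate standard deviations.
Mean of replicates: (2.835 + 2.165 + 3.404 + 2.452 + 1.793 + 1.796 + 2.502 + 2.385 + 2.296) / 9 = 21.62800 / 9 = 2.40311
Sum of squared deviations: (+0.43189)² + (−0.23811)² + (+1.00089)² + (+0.04889)² + (−0.61011)² + (−0.60711)² + (+0.09889)² + (−0.01811)² + (−0.10711)² = 2.00979
Variance = 2.00979 / 8 = 0.25122
SE* = √0.25122

SE* = 0.5012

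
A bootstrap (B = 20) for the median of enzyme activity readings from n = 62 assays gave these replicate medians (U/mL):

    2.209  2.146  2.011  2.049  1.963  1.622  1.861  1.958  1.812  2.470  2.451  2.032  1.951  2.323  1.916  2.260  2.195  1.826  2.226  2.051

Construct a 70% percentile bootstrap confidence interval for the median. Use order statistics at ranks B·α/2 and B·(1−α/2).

(1.826, 2.260)

Sorted replicates: 1.622, 1.812, 1.826, 1.861, 1.916, 1.951, 1.958, 1.963, 2.011, 2.032, 2.049, 2.051, 2.146, 2.195, 2.209, 2.226, 2.260, 2.323, 2.451, 2.470
α = 0.30; lower rank = 20 × 0.150 = 3; upper rank = 20 × 0.850 = 17.
The 3rd smallest replicate is 1.826; the 17th is 2.260.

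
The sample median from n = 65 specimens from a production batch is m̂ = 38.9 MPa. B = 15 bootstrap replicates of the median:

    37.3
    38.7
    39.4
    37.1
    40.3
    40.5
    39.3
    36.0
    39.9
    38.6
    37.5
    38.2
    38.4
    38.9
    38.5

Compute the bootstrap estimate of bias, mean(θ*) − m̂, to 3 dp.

bias = −0.327

mean(θ*) = (37.3 + 38.7 + 39.4 + 37.1 + 40.3 + 40.5 + 39.3 + 36.0 + 39.9 + 38.6 + 37.5 + 38.2 + 38.4 + 38.9 + 38.5) / 15 = 38.5733
bias = 38.5733 − 38.9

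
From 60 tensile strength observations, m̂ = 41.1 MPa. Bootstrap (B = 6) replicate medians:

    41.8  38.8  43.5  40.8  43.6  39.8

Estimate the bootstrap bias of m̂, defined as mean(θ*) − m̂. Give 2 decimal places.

mean(θ*) = (41.8 + 38.8 + 43.5 + 40.8 + 43.6 + 39.8) / 6 = 41.383
bias = 41.383 − 41.1

bias = +0.28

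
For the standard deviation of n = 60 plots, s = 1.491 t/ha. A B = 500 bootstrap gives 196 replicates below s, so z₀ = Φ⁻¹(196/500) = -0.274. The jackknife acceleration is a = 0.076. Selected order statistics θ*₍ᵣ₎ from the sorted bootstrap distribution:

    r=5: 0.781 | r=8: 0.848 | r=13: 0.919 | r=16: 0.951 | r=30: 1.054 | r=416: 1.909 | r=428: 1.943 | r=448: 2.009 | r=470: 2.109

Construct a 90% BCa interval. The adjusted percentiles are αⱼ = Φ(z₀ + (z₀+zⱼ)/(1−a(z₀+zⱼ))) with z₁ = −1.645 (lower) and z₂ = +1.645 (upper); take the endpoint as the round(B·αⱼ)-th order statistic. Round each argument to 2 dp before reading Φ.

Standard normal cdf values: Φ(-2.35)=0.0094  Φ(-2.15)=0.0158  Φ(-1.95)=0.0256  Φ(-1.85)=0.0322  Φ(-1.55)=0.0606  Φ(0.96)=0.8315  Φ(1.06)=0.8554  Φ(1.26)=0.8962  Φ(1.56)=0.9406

Lower: z₀ + z₁ = -0.274 + (-1.645) = -1.919; 1 − a(z₀+z₁) = 1 − (0.076)(-1.919) = 1.1458; argument = -0.274 + (-1.919)/1.1458 = -1.9487 → -1.95.
α₁ = Φ(-1.95) = 0.0256; rank = round(500 × 0.0256) = 13; θ*₍13₎ = 0.919.
Upper: z₀ + z₂ = 1.371; 1 − a(z₀+z₂) = 0.8958; argument = 1.2565 → 1.26; α₂ = 0.8962; rank = 448; θ*₍448₎ = 2.009.

(0.919, 2.009)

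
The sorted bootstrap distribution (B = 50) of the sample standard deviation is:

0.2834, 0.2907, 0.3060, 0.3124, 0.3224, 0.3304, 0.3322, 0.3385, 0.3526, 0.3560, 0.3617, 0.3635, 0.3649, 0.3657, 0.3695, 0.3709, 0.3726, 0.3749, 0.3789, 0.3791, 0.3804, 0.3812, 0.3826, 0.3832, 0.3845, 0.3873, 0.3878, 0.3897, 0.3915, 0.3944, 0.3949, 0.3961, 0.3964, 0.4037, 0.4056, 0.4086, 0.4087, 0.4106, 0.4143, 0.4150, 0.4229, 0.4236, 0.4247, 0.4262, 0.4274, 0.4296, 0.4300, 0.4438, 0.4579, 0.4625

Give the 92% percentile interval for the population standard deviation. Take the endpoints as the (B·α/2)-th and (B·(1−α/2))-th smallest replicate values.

α = 0.08; lower rank = 50 × 0.040 = 2; upper rank = 50 × 0.960 = 48.
The 2nd smallest replicate is 0.2907; the 48th is 0.4438.

(0.2907, 0.4438)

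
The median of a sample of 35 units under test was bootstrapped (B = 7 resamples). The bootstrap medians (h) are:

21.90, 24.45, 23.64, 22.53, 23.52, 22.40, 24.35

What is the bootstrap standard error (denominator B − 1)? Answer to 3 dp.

SE* = 0.995

Bootstrap SE is the standard deviation of the 7 replicate medians.
Mean of replicates: (21.90 + 24.45 + 23.64 + 22.53 + 23.52 + 22.40 + 24.35) / 7 = 162.7900 / 7 = 23.2557
Sum of squared deviations: (−1.3557)² + (+1.1943)² + (+0.3843)² + (−0.7257)² + (+0.2643)² + (−0.8557)² + (+1.0943)² = 5.9382
Variance = 5.9382 / 6 = 0.9897
SE* = √0.9897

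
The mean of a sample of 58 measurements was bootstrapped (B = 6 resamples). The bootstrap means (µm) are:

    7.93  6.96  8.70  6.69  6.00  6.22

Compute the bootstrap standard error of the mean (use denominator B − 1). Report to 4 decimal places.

SE* = 1.0411

Bootstrap SE is the standard deviation of the 6 replicate means.
Mean of replicates: (7.93 + 6.96 + 8.70 + 6.69 + 6.00 + 6.22) / 6 = 42.50000 / 6 = 7.08333
Sum of squared deviations: (+0.84667)² + (−0.12333)² + (+1.61667)² + (−0.39333)² + (−1.08333)² + (−0.86333)² = 5.41933
Variance = 5.41933 / 5 = 1.08387
SE* = √1.08387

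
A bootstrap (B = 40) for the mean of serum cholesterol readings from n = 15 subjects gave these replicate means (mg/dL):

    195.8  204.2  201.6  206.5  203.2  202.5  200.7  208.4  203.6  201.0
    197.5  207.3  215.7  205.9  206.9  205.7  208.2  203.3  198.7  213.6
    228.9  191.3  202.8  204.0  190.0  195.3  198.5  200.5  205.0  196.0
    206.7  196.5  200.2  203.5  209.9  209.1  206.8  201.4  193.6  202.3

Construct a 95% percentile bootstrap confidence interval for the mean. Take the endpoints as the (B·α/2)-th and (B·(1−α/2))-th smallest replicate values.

Sorted replicates: 190.0, 191.3, 193.6, 195.3, 195.8, 196.0, 196.5, 197.5, 198.5, 198.7, 200.2, 200.5, 200.7, 201.0, 201.4, 201.6, 202.3, 202.5, 202.8, 203.2, 203.3, 203.5, 203.6, 204.0, 204.2, 205.0, 205.7, 205.9, 206.5, 206.7, 206.8, 206.9, 207.3, 208.2, 208.4, 209.1, 209.9, 213.6, 215.7, 228.9
α = 0.05; lower rank = 40 × 0.025 = 1; upper rank = 40 × 0.975 = 39.
The 1st smallest replicate is 190.0; the 39th is 215.7.

(190.0, 215.7)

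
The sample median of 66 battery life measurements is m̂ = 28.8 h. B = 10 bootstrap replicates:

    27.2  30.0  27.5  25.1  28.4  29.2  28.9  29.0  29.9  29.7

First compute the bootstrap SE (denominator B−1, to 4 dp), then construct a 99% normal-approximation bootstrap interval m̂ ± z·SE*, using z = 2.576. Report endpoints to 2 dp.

(24.88, 32.72)

Mean of replicates = 28.4900; sum of squared deviations = 20.8090; SE* = √(20.8090/9) = 1.5206
Margin = 2.576 × 1.5206 = 3.917
Interval: 28.8 ± 3.917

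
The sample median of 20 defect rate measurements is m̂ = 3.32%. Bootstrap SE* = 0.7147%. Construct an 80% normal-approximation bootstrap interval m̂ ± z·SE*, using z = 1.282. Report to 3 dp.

Margin = 1.282 × 0.7147 = 0.9162
Interval: 3.32 ± 0.9162

(2.404, 4.236)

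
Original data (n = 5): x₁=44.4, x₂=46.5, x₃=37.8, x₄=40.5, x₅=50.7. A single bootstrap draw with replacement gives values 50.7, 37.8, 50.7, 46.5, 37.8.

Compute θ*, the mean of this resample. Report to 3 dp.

Mean = (50.7 + 37.8 + 50.7 + 46.5 + 37.8) / 5 = 223.50 / 5 = 44.700

θ* = 44.700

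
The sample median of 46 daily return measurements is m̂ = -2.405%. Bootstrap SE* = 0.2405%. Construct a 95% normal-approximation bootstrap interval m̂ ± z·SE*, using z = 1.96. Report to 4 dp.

Margin = 1.96 × 0.2405 = 0.47138
Interval: -2.405 ± 0.47138

(-2.8764, -1.9336)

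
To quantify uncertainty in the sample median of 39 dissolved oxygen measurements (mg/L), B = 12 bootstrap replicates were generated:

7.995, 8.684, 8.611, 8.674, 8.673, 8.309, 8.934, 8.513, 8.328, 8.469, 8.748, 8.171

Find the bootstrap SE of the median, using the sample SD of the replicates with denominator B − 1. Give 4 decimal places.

Bootstrap SE is the standard deviation of the 12 replicate medians.
Mean of replicates: (7.995 + 8.684 + 8.611 + 8.674 + 8.673 + 8.309 + 8.934 + 8.513 + 8.328 + 8.469 + 8.748 + 8.171) / 12 = 102.10900 / 12 = 8.50908
Sum of squared deviations: (−0.51408)² + (+0.17492)² + (+0.10192)² + (+0.16492)² + (+0.16392)² + (−0.20008)² + (+0.42492)² + (+0.00392)² + (−0.18108)² + (−0.04008)² + (+0.23892)² + (−0.33808)² = 0.78571
Variance = 0.78571 / 11 = 0.07143
SE* = √0.07143

SE* = 0.2673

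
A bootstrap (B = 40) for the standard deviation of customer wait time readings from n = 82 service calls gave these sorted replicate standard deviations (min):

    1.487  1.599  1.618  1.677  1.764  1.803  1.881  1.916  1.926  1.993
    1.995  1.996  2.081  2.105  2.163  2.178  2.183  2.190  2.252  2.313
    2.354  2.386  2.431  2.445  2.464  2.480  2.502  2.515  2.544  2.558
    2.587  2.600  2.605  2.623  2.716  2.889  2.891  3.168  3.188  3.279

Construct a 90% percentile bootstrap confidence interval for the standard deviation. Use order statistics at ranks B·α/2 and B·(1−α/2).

(1.599, 3.168)

α = 0.10; lower rank = 40 × 0.050 = 2; upper rank = 40 × 0.950 = 38.
The 2nd smallest replicate is 1.599; the 38th is 3.168.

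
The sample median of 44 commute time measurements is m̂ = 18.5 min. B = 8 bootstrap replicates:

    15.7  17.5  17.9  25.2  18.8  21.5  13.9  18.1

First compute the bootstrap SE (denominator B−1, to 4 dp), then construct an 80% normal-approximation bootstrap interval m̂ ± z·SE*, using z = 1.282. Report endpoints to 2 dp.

(14.05, 22.95)

Mean of replicates = 18.5750; sum of squared deviations = 84.4550; SE* = √(84.4550/7) = 3.4735
Margin = 1.282 × 3.4735 = 4.453
Interval: 18.5 ± 4.453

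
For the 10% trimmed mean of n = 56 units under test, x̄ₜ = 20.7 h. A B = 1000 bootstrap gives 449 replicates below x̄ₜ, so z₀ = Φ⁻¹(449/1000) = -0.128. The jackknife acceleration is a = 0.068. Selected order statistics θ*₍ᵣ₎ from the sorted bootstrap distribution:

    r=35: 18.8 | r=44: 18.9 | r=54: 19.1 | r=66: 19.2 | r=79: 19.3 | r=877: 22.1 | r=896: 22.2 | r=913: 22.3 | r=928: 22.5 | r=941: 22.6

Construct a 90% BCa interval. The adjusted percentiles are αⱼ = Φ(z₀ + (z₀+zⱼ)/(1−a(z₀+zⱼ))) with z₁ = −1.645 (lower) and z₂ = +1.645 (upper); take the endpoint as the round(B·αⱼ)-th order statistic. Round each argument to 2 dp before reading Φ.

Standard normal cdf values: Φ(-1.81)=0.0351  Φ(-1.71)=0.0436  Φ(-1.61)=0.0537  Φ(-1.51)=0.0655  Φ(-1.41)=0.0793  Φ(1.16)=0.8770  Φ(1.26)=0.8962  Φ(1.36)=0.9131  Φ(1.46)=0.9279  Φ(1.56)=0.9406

(18.9, 22.6)

Lower: z₀ + z₁ = -0.128 + (-1.645) = -1.773; 1 − a(z₀+z₁) = 1 − (0.068)(-1.773) = 1.1206; argument = -0.128 + (-1.773)/1.1206 = -1.7102 → -1.71.
α₁ = Φ(-1.71) = 0.0436; rank = round(1000 × 0.0436) = 44; θ*₍44₎ = 18.9.
Upper: z₀ + z₂ = 1.517; 1 − a(z₀+z₂) = 0.8968; argument = 1.5635 → 1.56; α₂ = 0.9406; rank = 941; θ*₍941₎ = 22.6.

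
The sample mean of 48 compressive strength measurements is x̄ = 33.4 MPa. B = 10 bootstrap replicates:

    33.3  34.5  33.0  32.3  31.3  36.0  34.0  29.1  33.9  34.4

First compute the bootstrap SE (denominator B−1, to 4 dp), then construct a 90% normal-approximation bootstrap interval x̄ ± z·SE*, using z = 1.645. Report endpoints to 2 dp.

Mean of replicates = 33.1800; sum of squared deviations = 33.3760; SE* = √(33.3760/9) = 1.9257
Margin = 1.645 × 1.9257 = 3.168
Interval: 33.4 ± 3.168

(30.23, 36.57)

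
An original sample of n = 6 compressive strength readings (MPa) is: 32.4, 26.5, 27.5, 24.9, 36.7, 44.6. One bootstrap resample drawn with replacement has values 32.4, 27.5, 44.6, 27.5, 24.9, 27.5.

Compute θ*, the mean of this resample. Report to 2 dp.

θ* = 30.73

Mean = (32.4 + 27.5 + 44.6 + 27.5 + 24.9 + 27.5) / 6 = 184.40 / 6 = 30.73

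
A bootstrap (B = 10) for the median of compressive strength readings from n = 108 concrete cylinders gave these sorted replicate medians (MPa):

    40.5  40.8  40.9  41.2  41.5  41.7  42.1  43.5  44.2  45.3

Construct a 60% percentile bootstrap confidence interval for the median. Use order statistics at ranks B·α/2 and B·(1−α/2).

(40.8, 43.5)

α = 0.40; lower rank = 10 × 0.200 = 2; upper rank = 10 × 0.800 = 8.
The 2nd smallest replicate is 40.8; the 8th is 43.5.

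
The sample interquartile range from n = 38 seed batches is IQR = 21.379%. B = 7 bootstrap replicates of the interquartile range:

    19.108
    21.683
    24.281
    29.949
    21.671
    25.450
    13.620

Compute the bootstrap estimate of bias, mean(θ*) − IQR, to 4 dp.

bias = +0.8727

mean(θ*) = (19.108 + 21.683 + 24.281 + 29.949 + 21.671 + 25.450 + 13.620) / 7 = 22.25171
bias = 22.25171 − 21.379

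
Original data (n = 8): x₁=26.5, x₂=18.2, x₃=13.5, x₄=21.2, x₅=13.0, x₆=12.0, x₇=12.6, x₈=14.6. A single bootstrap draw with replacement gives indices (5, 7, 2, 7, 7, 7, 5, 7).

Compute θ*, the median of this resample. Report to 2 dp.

θ* = 12.60

Resample values: 13.0, 12.6, 18.2, 12.6, 12.6, 12.6, 13.0, 12.6.
Sorted: 12.6, 12.6, 12.6, 12.6, 12.6, 13.0, 13.0, 18.2
Median = average of the two middle values = 12.60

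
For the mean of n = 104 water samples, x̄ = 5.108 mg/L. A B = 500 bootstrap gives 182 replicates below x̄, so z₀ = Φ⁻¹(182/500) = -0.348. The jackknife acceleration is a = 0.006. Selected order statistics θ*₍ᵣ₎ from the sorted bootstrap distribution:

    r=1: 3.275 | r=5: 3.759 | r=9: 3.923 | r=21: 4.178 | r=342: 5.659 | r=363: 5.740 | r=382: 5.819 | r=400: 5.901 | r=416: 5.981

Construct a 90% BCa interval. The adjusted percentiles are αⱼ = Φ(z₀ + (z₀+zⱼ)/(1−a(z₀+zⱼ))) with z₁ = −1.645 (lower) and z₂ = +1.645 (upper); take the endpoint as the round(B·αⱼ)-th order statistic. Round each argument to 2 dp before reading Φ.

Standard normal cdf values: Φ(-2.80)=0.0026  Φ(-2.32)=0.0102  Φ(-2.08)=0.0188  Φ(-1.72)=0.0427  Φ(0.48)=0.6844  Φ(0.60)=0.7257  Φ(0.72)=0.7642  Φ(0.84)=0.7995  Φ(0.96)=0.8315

(3.759, 5.981)

Lower: z₀ + z₁ = -0.348 + (-1.645) = -1.993; 1 − a(z₀+z₁) = 1 − (0.006)(-1.993) = 1.0120; argument = -0.348 + (-1.993)/1.0120 = -2.3174 → -2.32.
α₁ = Φ(-2.32) = 0.0102; rank = round(500 × 0.0102) = 5; θ*₍5₎ = 3.759.
Upper: z₀ + z₂ = 1.297; 1 − a(z₀+z₂) = 0.9922; argument = 0.9592 → 0.96; α₂ = 0.8315; rank = 416; θ*₍416₎ = 5.981.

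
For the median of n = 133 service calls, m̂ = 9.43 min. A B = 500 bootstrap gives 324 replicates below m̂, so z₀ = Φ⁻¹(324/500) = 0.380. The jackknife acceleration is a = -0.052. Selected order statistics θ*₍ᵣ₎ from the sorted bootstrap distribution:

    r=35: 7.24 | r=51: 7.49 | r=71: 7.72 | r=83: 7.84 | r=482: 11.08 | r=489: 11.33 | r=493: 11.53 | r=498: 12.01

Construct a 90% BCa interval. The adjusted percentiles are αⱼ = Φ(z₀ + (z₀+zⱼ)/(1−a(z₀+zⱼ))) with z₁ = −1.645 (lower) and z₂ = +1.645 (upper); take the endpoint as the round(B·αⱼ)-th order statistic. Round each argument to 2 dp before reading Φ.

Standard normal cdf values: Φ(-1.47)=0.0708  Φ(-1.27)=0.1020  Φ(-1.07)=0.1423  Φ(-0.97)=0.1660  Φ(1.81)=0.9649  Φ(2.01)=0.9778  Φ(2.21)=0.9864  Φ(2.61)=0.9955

Lower: z₀ + z₁ = 0.380 + (-1.645) = -1.265; 1 − a(z₀+z₁) = 1 − (-0.052)(-1.265) = 0.9342; argument = 0.380 + (-1.265)/0.9342 = -0.9741 → -0.97.
α₁ = Φ(-0.97) = 0.1660; rank = round(500 × 0.1660) = 83; θ*₍83₎ = 7.84.
Upper: z₀ + z₂ = 2.025; 1 − a(z₀+z₂) = 1.1053; argument = 2.2121 → 2.21; α₂ = 0.9864; rank = 493; θ*₍493₎ = 11.53.

(7.84, 11.53)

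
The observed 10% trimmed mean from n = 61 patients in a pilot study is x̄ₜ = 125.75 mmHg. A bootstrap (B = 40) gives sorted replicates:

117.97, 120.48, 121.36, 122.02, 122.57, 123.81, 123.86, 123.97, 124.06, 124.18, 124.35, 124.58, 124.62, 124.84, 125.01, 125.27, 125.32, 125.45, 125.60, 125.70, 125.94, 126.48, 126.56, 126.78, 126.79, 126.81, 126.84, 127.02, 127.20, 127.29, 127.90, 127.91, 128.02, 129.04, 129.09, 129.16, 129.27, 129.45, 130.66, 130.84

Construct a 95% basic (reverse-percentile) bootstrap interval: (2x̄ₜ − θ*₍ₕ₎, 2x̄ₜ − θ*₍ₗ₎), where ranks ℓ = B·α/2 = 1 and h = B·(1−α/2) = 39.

(120.84, 133.53)

Percentile endpoints at ranks 1 and 39: θ*₍1₎ = 117.97, θ*₍39₎ = 130.66.
Basic interval reflects these around x̄ₜ:
  lower = 2 × 125.75 − 130.66 = 120.84
  upper = 2 × 125.75 − 117.97 = 133.53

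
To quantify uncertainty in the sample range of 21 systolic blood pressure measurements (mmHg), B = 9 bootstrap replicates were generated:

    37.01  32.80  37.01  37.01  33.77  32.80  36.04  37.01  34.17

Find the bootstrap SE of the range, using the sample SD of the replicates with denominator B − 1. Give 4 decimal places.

Bootstrap SE is the standard deviation of the 9 replicate ranges.
Mean of replicates: (37.01 + 32.80 + 37.01 + 37.01 + 33.77 + 32.80 + 36.04 + 37.01 + 34.17) / 9 = 317.62000 / 9 = 35.29111
Sum of squared deviations: (+1.71889)² + (−2.49111)² + (+1.71889)² + (+1.71889)² + (−1.52111)² + (−2.49111)² + (+0.74889)² + (+1.71889)² + (−1.12111)² = 28.36109
Variance = 28.36109 / 8 = 3.54514
SE* = √3.54514

SE* = 1.8829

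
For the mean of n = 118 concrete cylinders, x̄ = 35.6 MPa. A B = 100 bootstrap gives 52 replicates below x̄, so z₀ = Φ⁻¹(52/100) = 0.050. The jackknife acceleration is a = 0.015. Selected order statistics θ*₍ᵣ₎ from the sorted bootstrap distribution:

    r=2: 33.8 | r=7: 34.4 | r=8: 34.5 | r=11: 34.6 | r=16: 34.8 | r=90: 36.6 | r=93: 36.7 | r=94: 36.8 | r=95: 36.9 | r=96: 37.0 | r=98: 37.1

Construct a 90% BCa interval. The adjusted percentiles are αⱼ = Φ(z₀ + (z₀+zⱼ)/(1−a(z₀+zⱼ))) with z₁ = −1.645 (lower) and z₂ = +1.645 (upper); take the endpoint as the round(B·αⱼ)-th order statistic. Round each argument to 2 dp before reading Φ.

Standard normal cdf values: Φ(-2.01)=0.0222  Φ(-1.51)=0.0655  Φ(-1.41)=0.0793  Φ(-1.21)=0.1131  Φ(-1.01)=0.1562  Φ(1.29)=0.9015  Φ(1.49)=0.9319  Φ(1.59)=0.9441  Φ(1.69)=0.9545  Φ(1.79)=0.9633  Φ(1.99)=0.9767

(34.4, 37.0)

Lower: z₀ + z₁ = 0.050 + (-1.645) = -1.595; 1 − a(z₀+z₁) = 1 − (0.015)(-1.595) = 1.0239; argument = 0.050 + (-1.595)/1.0239 = -1.5077 → -1.51.
α₁ = Φ(-1.51) = 0.0655; rank = round(100 × 0.0655) = 7; θ*₍7₎ = 34.4.
Upper: z₀ + z₂ = 1.695; 1 − a(z₀+z₂) = 0.9746; argument = 1.7892 → 1.79; α₂ = 0.9633; rank = 96; θ*₍96₎ = 37.0.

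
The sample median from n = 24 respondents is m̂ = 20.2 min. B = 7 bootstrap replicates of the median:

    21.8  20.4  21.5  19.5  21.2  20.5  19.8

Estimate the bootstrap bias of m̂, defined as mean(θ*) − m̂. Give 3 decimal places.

mean(θ*) = (21.8 + 20.4 + 21.5 + 19.5 + 21.2 + 20.5 + 19.8) / 7 = 20.6714
bias = 20.6714 − 20.2

bias = +0.471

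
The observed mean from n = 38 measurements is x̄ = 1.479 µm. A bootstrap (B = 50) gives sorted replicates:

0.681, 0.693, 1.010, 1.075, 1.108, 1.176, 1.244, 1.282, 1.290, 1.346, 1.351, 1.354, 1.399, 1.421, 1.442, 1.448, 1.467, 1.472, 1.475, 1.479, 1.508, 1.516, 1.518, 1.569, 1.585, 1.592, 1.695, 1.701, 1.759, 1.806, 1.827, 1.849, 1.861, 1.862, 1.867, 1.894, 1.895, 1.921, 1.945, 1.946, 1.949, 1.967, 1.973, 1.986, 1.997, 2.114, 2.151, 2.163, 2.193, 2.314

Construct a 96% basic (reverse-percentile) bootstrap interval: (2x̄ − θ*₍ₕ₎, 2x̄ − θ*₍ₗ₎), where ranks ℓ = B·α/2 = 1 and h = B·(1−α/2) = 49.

Percentile endpoints at ranks 1 and 49: θ*₍1₎ = 0.681, θ*₍49₎ = 2.193.
Basic interval reflects these around x̄:
  lower = 2 × 1.479 − 2.193 = 0.765
  upper = 2 × 1.479 − 0.681 = 2.277

(0.765, 2.277)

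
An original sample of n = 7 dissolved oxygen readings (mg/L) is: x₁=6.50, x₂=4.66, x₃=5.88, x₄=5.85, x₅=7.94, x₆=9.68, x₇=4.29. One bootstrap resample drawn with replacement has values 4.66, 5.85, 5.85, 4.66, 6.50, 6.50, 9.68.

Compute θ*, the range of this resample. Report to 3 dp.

Range = 9.68 − 4.66 = 5.020

θ* = 5.020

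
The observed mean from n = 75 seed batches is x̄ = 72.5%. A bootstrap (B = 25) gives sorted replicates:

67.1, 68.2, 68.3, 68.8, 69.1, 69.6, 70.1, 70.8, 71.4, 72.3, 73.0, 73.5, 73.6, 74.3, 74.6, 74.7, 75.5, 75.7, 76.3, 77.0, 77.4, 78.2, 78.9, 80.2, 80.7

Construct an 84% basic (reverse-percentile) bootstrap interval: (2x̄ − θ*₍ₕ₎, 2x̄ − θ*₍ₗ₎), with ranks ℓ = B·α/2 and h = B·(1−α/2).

Percentile endpoints at ranks 2 and 23: θ*₍2₎ = 68.2, θ*₍23₎ = 78.9.
Basic interval reflects these around x̄:
  lower = 2 × 72.5 − 78.9 = 66.1
  upper = 2 × 72.5 − 68.2 = 76.8

(66.1, 76.8)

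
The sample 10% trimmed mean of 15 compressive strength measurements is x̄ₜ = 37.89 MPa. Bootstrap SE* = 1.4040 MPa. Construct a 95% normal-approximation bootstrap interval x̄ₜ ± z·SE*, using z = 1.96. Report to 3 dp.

Margin = 1.96 × 1.4040 = 2.7518
Interval: 37.89 ± 2.7518

(35.138, 40.642)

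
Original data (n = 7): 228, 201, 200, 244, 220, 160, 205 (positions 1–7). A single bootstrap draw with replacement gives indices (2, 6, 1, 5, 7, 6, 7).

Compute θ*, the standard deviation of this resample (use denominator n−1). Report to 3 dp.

θ* = 26.994

Resample values: 201, 160, 228, 220, 205, 160, 205.
Mean = 197.0000; sum of squared deviations = 4372.0000
s² = 4372.0000 / 6 = 728.6667
s = √728.6667 = 26.994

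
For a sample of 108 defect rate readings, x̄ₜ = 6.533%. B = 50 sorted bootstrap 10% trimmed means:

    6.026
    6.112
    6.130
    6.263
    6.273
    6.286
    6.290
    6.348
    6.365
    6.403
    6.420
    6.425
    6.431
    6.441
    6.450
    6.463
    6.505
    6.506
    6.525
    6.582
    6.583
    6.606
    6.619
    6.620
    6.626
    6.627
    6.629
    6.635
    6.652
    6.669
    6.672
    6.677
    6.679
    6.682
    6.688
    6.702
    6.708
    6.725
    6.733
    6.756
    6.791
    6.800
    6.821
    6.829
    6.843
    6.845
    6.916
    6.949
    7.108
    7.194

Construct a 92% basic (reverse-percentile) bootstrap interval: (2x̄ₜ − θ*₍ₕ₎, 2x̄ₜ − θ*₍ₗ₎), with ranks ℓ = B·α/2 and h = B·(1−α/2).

Percentile endpoints at ranks 2 and 48: θ*₍2₎ = 6.112, θ*₍48₎ = 6.949.
Basic interval reflects these around x̄ₜ:
  lower = 2 × 6.533 − 6.949 = 6.117
  upper = 2 × 6.533 − 6.112 = 6.954

(6.117, 6.954)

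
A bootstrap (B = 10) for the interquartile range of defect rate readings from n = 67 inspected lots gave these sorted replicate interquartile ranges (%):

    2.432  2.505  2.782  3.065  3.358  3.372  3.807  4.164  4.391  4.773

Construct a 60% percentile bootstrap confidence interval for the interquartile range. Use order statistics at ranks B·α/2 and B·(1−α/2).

α = 0.40; lower rank = 10 × 0.200 = 2; upper rank = 10 × 0.800 = 8.
The 2nd smallest replicate is 2.505; the 8th is 4.164.

(2.505, 4.164)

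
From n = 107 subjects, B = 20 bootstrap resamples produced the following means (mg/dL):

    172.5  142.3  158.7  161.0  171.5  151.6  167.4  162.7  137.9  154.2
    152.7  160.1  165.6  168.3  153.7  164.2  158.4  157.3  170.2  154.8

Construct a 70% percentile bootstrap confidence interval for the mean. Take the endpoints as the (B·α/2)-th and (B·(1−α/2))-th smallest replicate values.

Sorted replicates: 137.9, 142.3, 151.6, 152.7, 153.7, 154.2, 154.8, 157.3, 158.4, 158.7, 160.1, 161.0, 162.7, 164.2, 165.6, 167.4, 168.3, 170.2, 171.5, 172.5
α = 0.30; lower rank = 20 × 0.150 = 3; upper rank = 20 × 0.850 = 17.
The 3rd smallest replicate is 151.6; the 17th is 168.3.

(151.6, 168.3)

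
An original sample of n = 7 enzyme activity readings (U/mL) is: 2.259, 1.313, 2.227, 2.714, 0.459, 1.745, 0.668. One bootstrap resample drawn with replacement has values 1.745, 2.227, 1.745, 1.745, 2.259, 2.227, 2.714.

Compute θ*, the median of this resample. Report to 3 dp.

θ* = 2.227

Sorted: 1.745, 1.745, 1.745, 2.227, 2.227, 2.259, 2.714
Median = middle value = 2.227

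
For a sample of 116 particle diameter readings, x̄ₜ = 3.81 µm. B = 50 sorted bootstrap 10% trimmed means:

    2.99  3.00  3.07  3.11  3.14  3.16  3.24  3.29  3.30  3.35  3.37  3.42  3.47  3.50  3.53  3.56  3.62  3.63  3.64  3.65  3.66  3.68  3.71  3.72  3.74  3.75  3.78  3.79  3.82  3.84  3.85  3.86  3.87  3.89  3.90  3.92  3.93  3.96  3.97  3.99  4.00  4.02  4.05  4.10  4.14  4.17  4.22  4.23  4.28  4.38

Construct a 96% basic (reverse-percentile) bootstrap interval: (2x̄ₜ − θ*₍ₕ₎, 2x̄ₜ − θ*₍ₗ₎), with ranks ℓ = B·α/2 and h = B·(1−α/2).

(3.34, 4.63)

Percentile endpoints at ranks 1 and 49: θ*₍1₎ = 2.99, θ*₍49₎ = 4.28.
Basic interval reflects these around x̄ₜ:
  lower = 2 × 3.81 − 4.28 = 3.34
  upper = 2 × 3.81 − 2.99 = 4.63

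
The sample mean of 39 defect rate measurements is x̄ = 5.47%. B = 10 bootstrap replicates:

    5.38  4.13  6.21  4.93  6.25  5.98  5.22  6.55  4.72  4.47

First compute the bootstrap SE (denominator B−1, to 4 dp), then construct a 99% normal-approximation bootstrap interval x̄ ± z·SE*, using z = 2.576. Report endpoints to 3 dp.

(3.327, 7.613)

Mean of replicates = 5.3840; sum of squared deviations = 6.2288; SE* = √(6.2288/9) = 0.8319
Margin = 2.576 × 0.8319 = 2.1430
Interval: 5.47 ± 2.1430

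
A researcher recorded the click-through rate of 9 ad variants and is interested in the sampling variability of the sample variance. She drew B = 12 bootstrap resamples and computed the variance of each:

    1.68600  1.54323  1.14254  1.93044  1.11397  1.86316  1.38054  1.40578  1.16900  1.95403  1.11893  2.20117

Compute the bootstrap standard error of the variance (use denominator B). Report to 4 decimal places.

SE* = 0.3634

Bootstrap SE is the standard deviation of the 12 replicate variances.
Mean of replicates: (1.68600 + 1.54323 + 1.14254 + 1.93044 + 1.11397 + 1.86316 + 1.38054 + 1.40578 + 1.16900 + 1.95403 + 1.11893 + 2.20117) / 12 = 18.508790 / 12 = 1.542399
Sum of squared deviations: (+0.143601)² + (+0.000831)² + (−0.399859)² + (+0.388041)² + (−0.428429)² + (+0.320761)² + (−0.161859)² + (−0.136619)² + (−0.373399)² + (+0.411631)² + (−0.423469)² + (+0.658771)² = 1.584559
Variance = 1.584559 / 12 = 0.132047
SE* = √0.132047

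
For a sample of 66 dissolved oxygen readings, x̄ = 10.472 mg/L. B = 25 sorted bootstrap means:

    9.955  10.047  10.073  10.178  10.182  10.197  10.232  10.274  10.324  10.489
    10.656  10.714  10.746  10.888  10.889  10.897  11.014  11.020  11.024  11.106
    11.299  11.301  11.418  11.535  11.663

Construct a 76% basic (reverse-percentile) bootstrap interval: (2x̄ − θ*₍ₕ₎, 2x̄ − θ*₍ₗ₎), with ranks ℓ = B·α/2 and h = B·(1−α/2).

(9.643, 10.871)

Percentile endpoints at ranks 3 and 22: θ*₍3₎ = 10.073, θ*₍22₎ = 11.301.
Basic interval reflects these around x̄:
  lower = 2 × 10.472 − 11.301 = 9.643
  upper = 2 × 10.472 − 10.073 = 10.871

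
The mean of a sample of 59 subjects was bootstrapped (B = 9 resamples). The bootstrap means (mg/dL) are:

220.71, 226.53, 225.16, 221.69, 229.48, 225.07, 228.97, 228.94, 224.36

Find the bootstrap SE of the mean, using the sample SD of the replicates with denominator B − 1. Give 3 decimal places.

SE* = 3.155

Bootstrap SE is the standard deviation of the 9 replicate means.
Mean of replicates: (220.71 + 226.53 + 225.16 + 221.69 + 229.48 + 225.07 + 228.97 + 228.94 + 224.36) / 9 = 2030.9100 / 9 = 225.6567
Sum of squared deviations: (−4.9467)² + (+0.8733)² + (−0.4967)² + (−3.9667)² + (+3.8233)² + (−0.5867)² + (+3.3133)² + (+3.2833)² + (−1.2967)² = 79.6152
Variance = 79.6152 / 8 = 9.9519
SE* = √9.9519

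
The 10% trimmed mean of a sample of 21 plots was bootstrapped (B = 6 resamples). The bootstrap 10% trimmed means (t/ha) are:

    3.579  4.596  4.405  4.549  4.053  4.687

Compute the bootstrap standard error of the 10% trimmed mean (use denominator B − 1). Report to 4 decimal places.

Bootstrap SE is the standard deviation of the 6 replicate 10% trimmed means.
Mean of replicates: (3.579 + 4.596 + 4.405 + 4.549 + 4.053 + 4.687) / 6 = 25.86900 / 6 = 4.31150
Sum of squared deviations: (−0.73250)² + (+0.28450)² + (+0.09350)² + (+0.23750)² + (−0.25850)² + (+0.37550)² = 0.89047
Variance = 0.89047 / 5 = 0.17809
SE* = √0.17809

SE* = 0.4220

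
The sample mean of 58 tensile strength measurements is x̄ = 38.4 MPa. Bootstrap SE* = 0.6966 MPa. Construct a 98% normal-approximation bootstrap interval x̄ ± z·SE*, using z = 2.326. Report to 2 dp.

Margin = 2.326 × 0.6966 = 1.620
Interval: 38.4 ± 1.620

(36.78, 40.02)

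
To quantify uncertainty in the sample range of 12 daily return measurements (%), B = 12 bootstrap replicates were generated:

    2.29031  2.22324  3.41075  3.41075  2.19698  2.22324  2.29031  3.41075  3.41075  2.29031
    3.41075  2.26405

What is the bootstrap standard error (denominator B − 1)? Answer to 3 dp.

SE* = 0.596

Bootstrap SE is the standard deviation of the 12 replicate ranges.
Mean of replicates: (2.29031 + 2.22324 + 3.41075 + 3.41075 + 2.19698 + 2.22324 + 2.29031 + 3.41075 + 3.41075 + 2.29031 + 3.41075 + 2.26405) / 12 = 32.832190 / 12 = 2.736016
Sum of squared deviations: (−0.445706)² + (−0.512776)² + (+0.674734)² + (+0.674734)² + (−0.539036)² + (−0.512776)² + (−0.445706)² + (+0.674734)² + (+0.674734)² + (−0.445706)² + (+0.674734)² + (−0.471966)² = 3.911482
Variance = 3.911482 / 11 = 0.355589
SE* = √0.355589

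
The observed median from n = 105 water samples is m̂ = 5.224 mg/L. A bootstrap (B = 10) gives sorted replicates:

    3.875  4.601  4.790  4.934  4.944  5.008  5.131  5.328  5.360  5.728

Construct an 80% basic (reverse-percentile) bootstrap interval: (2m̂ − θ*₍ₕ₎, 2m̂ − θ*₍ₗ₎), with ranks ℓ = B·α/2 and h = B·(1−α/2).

Percentile endpoints at ranks 1 and 9: θ*₍1₎ = 3.875, θ*₍9₎ = 5.360.
Basic interval reflects these around m̂:
  lower = 2 × 5.224 − 5.360 = 5.088
  upper = 2 × 5.224 − 3.875 = 6.573

(5.088, 6.573)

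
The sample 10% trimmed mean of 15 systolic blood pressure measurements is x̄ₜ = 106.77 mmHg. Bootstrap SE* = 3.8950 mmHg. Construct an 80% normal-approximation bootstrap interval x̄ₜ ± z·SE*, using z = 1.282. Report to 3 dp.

Margin = 1.282 × 3.8950 = 4.9934
Interval: 106.77 ± 4.9934

(101.777, 111.763)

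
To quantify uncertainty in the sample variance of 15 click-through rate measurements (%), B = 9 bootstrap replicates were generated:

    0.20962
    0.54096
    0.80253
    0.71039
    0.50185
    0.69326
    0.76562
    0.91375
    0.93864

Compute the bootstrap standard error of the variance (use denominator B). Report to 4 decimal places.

SE* = 0.2153

Bootstrap SE is the standard deviation of the 9 replicate variances.
Mean of replicates: (0.20962 + 0.54096 + 0.80253 + 0.71039 + 0.50185 + 0.69326 + 0.76562 + 0.91375 + 0.93864) / 9 = 6.076620 / 9 = 0.675180
Sum of squared deviations: (−0.465560)² + (−0.134220)² + (+0.127350)² + (+0.035210)² + (−0.173330)² + (+0.018080)² + (+0.090440)² + (+0.238570)² + (+0.263460)² = 0.417095
Variance = 0.417095 / 9 = 0.046344
SE* = √0.046344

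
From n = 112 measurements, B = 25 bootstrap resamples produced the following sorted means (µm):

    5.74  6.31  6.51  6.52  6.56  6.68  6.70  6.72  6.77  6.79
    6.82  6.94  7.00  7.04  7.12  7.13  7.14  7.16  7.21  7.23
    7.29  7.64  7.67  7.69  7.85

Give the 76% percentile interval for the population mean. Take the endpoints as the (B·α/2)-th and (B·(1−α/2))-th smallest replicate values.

α = 0.24; lower rank = 25 × 0.120 = 3; upper rank = 25 × 0.880 = 22.
The 3rd smallest replicate is 6.51; the 22nd is 7.64.

(6.51, 7.64)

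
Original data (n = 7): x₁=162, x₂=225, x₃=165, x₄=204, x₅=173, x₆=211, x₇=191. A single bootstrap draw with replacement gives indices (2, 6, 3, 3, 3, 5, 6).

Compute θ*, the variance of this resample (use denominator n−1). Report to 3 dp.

θ* = 706.476

Resample values: 225, 211, 165, 165, 165, 173, 211.
Mean = 187.8571; sum of squared deviations = 4238.8571
s² = 4238.8571 / 6 = 706.4762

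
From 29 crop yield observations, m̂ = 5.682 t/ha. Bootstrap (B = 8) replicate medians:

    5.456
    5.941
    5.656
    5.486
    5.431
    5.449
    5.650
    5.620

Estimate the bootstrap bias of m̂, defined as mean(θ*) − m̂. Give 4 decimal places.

mean(θ*) = (5.456 + 5.941 + 5.656 + 5.486 + 5.431 + 5.449 + 5.650 + 5.620) / 8 = 5.58613
bias = 5.58613 − 5.682

bias = −0.0959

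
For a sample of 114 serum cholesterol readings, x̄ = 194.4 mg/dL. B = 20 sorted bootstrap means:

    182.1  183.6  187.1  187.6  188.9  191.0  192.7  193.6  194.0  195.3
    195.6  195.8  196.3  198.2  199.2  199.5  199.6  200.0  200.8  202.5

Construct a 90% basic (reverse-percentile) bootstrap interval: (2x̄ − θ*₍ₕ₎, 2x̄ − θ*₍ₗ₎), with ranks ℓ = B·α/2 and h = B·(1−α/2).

(188.0, 206.7)

Percentile endpoints at ranks 1 and 19: θ*₍1₎ = 182.1, θ*₍19₎ = 200.8.
Basic interval reflects these around x̄:
  lower = 2 × 194.4 − 200.8 = 188.0
  upper = 2 × 194.4 − 182.1 = 206.7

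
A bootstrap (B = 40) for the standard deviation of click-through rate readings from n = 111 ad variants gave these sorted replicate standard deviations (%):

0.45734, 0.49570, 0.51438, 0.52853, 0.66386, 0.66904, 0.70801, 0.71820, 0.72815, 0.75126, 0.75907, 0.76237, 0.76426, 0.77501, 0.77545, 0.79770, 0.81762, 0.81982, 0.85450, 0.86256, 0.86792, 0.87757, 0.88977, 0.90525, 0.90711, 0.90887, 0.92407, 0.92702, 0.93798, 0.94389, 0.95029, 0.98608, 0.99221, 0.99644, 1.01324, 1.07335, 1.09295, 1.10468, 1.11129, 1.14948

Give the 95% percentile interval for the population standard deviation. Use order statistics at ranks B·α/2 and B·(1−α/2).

α = 0.05; lower rank = 40 × 0.025 = 1; upper rank = 40 × 0.975 = 39.
The 1st smallest replicate is 0.45734; the 39th is 1.11129.

(0.45734, 1.11129)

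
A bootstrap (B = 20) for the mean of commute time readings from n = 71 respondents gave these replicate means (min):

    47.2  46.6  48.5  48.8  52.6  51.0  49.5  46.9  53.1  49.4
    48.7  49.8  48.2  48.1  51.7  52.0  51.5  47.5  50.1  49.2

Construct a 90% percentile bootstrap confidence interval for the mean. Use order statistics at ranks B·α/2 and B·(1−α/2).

Sorted replicates: 46.6, 46.9, 47.2, 47.5, 48.1, 48.2, 48.5, 48.7, 48.8, 49.2, 49.4, 49.5, 49.8, 50.1, 51.0, 51.5, 51.7, 52.0, 52.6, 53.1
α = 0.10; lower rank = 20 × 0.050 = 1; upper rank = 20 × 0.950 = 19.
The 1st smallest replicate is 46.6; the 19th is 52.6.

(46.6, 52.6)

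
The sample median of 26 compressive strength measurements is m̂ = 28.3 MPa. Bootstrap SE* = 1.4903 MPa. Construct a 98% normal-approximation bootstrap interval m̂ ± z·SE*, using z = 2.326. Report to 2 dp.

(24.83, 31.77)

Margin = 2.326 × 1.4903 = 3.466
Interval: 28.3 ± 3.466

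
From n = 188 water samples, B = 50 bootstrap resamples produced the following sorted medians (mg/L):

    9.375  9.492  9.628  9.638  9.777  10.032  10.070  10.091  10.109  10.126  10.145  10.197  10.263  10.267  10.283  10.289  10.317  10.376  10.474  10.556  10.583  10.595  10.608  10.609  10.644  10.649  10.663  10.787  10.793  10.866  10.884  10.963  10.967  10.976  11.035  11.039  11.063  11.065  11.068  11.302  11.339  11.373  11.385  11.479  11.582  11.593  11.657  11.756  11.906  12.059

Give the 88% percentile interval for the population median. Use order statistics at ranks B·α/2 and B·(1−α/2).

(9.628, 11.657)

α = 0.12; lower rank = 50 × 0.060 = 3; upper rank = 50 × 0.940 = 47.
The 3rd smallest replicate is 9.628; the 47th is 11.657.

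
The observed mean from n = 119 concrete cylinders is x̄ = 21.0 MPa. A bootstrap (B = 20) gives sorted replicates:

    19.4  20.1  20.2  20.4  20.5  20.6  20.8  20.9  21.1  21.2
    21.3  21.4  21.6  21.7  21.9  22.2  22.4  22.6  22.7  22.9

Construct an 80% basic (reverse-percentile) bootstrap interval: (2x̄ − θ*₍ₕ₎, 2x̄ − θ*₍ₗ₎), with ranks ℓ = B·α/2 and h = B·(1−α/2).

Percentile endpoints at ranks 2 and 18: θ*₍2₎ = 20.1, θ*₍18₎ = 22.6.
Basic interval reflects these around x̄:
  lower = 2 × 21.0 − 22.6 = 19.4
  upper = 2 × 21.0 − 20.1 = 21.9

(19.4, 21.9)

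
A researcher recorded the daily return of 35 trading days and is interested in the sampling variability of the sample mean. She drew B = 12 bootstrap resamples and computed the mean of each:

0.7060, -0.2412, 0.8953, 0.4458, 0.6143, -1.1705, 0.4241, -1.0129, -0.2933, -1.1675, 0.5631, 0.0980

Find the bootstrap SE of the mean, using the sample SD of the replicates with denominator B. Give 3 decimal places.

Bootstrap SE is the standard deviation of the 12 replicate means.
Mean of replicates: (0.7060 + (-0.2412) + 0.8953 + 0.4458 + 0.6143 + (-1.1705) + 0.4241 + (-1.0129) + (-0.2933) + (-1.1675) + 0.5631 + 0.0980) / 12 = -0.13880 / 12 = -0.01157
Sum of squared deviations: (+0.71757)² + (−0.22963)² + (+0.90687)² + (+0.45737)² + (+0.62587)² + (−1.15893)² + (+0.43567)² + (−1.00133)² + (−0.28173)² + (−1.15593)² + (+0.57467)² + (+0.10957)² = 6.28434
Variance = 6.28434 / 12 = 0.52369
SE* = √0.52369

SE* = 0.724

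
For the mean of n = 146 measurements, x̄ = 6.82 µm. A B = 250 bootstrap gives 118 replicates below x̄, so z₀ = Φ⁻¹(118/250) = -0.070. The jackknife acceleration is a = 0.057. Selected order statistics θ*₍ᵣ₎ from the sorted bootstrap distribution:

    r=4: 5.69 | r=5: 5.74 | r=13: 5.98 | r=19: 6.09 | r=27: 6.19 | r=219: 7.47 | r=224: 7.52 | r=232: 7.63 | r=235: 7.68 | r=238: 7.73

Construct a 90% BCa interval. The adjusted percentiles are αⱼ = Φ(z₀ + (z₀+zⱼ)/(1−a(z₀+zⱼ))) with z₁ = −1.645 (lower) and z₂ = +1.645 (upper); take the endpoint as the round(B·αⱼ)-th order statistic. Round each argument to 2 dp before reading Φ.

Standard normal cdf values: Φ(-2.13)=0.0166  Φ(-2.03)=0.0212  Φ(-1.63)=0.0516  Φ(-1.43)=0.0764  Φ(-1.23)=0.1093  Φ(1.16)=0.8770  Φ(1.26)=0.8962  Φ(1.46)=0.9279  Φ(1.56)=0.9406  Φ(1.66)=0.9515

Lower: z₀ + z₁ = -0.070 + (-1.645) = -1.715; 1 − a(z₀+z₁) = 1 − (0.057)(-1.715) = 1.0978; argument = -0.070 + (-1.715)/1.0978 = -1.6323 → -1.63.
α₁ = Φ(-1.63) = 0.0516; rank = round(250 × 0.0516) = 13; θ*₍13₎ = 5.98.
Upper: z₀ + z₂ = 1.575; 1 − a(z₀+z₂) = 0.9102; argument = 1.6603 → 1.66; α₂ = 0.9515; rank = 238; θ*₍238₎ = 7.73.

(5.98, 7.73)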